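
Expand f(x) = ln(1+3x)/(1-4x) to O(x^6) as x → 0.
3*x + 15*x**2/2 + 39*x**3 + 543*x**4/4 + 2958*x**5/5 + O(x**6)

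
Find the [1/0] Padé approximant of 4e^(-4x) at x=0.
4 - 16*x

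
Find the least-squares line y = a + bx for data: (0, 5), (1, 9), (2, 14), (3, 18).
a = 49/10, b = 22/5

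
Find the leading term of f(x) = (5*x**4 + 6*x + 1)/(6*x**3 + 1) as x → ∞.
5*x/6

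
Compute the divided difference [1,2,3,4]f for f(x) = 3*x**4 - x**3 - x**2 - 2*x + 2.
29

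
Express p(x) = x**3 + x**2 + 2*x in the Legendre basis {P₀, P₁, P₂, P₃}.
(1/3)P₀ + (13/5)P₁ + (2/3)P₂ + (2/5)P₃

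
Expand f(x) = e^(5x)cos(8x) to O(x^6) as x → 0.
1 + 5*x - 39*x**2/2 - 835*x**3/6 - 4879*x**4/24 + 5105*x**5/24 + O(x**6)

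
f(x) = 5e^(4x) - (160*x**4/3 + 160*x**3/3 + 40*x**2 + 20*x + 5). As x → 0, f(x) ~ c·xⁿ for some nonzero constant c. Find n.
5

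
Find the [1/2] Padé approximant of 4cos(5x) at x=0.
4/(25*x**2/2 + 1)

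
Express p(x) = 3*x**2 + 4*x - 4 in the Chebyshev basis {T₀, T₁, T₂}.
(-5/2)T₀ + (4)T₁ + (3/2)T₂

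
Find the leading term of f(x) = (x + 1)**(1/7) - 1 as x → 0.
x/7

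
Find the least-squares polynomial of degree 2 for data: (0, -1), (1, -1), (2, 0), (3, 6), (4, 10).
-8/7 + (-57/70)x + (13/14)x²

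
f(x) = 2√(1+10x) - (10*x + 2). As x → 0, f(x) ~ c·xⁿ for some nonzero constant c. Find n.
2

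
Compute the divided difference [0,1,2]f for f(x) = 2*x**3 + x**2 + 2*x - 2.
7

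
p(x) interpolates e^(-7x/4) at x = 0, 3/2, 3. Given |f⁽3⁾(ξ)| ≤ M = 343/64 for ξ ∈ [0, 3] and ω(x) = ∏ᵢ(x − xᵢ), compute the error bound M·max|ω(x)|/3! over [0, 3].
343*sqrt(3)/512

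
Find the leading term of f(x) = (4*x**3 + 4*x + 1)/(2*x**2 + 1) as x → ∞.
2*x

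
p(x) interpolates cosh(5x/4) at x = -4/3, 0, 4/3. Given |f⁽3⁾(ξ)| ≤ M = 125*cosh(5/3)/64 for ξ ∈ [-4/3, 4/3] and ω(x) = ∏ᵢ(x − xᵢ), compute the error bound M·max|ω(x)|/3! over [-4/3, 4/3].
125*sqrt(3)*cosh(5/3)/729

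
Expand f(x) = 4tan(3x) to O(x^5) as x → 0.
12*x + 36*x**3 + O(x**5)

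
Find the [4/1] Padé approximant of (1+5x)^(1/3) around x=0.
(625*x**4/243 - 200*x**3/81 + 10*x**2/3 + 16*x/3 + 1)/(11*x/3 + 1)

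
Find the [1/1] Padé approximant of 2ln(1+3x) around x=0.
6*x/(3*x/2 + 1)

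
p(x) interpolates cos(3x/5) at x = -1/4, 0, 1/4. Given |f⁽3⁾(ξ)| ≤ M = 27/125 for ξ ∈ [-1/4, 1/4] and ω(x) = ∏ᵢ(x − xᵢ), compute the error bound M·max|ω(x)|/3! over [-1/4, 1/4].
sqrt(3)/8000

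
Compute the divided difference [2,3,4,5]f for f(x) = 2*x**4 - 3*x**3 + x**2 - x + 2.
25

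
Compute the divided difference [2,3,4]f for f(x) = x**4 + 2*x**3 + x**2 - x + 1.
74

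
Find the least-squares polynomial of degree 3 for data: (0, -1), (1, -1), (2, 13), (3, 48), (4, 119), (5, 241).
-83/63 + (40/189)x + (-127/126)x² + (115/54)x³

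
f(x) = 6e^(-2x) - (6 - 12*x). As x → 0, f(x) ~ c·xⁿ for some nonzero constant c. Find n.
2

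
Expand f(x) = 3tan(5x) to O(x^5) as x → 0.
15*x + 125*x**3 + O(x**5)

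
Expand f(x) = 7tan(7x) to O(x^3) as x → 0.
49*x + O(x**3)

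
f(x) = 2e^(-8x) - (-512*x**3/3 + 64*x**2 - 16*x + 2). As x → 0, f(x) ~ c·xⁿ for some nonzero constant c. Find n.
4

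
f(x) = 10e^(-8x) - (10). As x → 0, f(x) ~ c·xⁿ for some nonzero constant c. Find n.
1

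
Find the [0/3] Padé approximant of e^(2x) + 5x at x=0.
1/(-949*x**3/3 + 47*x**2 - 7*x + 1)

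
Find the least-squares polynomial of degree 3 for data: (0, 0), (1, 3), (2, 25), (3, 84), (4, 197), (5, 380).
1/14 + (-121/84)x + (37/28)x² + (17/6)x³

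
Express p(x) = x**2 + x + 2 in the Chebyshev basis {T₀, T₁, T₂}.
(5/2)T₀ + T₁ + (1/2)T₂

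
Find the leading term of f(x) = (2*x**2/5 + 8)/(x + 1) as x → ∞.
2*x/5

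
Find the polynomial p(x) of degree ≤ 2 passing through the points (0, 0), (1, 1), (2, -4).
-3*x**2 + 4*x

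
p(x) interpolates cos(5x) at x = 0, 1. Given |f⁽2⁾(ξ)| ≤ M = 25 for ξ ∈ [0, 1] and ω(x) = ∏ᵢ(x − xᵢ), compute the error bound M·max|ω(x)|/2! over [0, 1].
25/8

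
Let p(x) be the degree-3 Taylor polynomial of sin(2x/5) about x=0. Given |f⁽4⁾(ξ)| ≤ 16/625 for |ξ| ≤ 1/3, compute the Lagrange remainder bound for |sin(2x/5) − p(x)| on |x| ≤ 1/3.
2/151875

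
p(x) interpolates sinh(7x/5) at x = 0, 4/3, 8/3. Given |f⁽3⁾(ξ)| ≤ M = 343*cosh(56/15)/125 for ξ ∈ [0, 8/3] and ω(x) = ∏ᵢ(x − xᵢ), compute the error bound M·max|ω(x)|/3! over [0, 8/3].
21952*sqrt(3)*cosh(56/15)/91125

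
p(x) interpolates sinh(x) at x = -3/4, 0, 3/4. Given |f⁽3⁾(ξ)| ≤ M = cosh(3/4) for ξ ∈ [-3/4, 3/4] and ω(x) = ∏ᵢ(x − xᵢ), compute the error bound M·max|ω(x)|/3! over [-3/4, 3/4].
sqrt(3)*cosh(3/4)/64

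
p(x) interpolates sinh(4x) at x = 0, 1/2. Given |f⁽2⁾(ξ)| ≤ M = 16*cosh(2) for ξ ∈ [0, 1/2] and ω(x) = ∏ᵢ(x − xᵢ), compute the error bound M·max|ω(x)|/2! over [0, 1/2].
cosh(2)/2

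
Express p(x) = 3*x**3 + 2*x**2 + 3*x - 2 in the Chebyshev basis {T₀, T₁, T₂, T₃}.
-T₀ + (21/4)T₁ + T₂ + (3/4)T₃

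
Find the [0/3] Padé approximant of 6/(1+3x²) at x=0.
6/(3*x**2 + 1)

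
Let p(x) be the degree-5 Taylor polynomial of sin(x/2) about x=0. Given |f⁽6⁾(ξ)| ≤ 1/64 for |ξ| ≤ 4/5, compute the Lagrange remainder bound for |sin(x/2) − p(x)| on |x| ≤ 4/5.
4/703125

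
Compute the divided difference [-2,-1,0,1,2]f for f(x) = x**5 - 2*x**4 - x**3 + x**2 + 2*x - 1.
-2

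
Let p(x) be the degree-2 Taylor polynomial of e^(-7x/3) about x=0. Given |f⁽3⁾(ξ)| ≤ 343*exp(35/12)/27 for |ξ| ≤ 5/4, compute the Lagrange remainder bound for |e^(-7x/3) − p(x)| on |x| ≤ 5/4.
42875*exp(35/12)/10368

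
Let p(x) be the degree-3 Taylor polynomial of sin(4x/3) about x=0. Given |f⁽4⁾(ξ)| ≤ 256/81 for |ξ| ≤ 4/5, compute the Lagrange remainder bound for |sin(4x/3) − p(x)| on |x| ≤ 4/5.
8192/151875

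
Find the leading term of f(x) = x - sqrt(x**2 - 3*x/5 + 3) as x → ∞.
3/10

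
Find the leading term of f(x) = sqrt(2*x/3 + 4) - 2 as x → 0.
x/6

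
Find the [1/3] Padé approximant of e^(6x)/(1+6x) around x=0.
(9*x/4 + 1)/(63*x**3/2 - 18*x**2 + 9*x/4 + 1)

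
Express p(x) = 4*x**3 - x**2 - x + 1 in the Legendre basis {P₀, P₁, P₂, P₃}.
(2/3)P₀ + (7/5)P₁ + (-2/3)P₂ + (8/5)P₃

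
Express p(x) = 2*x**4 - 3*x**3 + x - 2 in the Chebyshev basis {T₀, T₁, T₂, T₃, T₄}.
(-5/4)T₀ + (-5/4)T₁ + T₂ + (-3/4)T₃ + (1/4)T₄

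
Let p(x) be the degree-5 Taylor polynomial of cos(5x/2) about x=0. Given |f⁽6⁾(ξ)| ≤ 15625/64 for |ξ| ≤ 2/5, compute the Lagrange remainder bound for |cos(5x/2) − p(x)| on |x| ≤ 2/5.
1/720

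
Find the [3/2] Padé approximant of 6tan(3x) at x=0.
(-54*x**3/5 + 18*x)/(1 - 18*x**2/5)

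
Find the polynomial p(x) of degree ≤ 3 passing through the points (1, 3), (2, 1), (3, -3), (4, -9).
-x**2 + x + 3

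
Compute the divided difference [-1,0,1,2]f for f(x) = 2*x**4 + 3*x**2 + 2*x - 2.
4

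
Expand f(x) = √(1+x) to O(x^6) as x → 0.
1 + x/2 - x**2/8 + x**3/16 - 5*x**4/128 + 7*x**5/256 + O(x**6)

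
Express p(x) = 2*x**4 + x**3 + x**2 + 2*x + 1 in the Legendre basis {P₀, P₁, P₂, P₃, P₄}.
(26/15)P₀ + (13/5)P₁ + (38/21)P₂ + (2/5)P₃ + (16/35)P₄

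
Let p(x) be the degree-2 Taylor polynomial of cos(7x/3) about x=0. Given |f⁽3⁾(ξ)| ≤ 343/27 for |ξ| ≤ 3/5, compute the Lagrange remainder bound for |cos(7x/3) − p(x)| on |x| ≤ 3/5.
343/750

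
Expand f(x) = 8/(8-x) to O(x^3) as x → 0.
1 + x/8 + x**2/64 + O(x**3)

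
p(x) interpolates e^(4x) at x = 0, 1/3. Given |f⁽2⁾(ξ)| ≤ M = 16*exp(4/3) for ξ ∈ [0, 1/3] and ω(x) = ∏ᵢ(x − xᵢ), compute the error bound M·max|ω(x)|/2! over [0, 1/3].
2*exp(4/3)/9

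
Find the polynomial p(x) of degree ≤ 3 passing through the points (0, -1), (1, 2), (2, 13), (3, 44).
2*x**3 - 2*x**2 + 3*x - 1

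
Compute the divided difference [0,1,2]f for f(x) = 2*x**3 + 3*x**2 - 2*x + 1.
9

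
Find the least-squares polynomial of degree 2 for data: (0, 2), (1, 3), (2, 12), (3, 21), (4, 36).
8/5 + (3/5)x + (2)x²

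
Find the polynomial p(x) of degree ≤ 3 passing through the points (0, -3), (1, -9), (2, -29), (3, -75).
-2*x**3 - x**2 - 3*x - 3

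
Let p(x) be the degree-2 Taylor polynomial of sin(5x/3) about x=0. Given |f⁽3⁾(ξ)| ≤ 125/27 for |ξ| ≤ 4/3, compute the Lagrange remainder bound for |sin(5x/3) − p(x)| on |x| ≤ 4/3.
4000/2187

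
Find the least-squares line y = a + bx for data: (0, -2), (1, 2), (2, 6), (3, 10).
a = -2, b = 4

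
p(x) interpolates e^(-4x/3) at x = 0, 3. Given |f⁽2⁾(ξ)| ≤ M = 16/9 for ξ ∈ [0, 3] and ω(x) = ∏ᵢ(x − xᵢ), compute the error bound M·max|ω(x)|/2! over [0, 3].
2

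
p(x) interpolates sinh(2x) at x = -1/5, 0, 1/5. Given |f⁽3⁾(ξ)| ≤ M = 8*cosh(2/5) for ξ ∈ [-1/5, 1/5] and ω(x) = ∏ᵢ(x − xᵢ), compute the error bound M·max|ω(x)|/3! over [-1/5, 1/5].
8*sqrt(3)*cosh(2/5)/3375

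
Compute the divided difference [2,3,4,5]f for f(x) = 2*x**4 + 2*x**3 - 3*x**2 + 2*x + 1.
30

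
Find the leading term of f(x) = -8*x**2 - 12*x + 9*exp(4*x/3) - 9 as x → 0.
32*x**3/9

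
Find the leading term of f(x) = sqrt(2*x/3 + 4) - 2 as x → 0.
x/6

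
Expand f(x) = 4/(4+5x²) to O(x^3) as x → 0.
1 - 5*x**2/4 + O(x**3)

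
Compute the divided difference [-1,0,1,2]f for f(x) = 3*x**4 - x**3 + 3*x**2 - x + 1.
5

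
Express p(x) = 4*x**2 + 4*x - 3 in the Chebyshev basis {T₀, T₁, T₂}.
-T₀ + (4)T₁ + (2)T₂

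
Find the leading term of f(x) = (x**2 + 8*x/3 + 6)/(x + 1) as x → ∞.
x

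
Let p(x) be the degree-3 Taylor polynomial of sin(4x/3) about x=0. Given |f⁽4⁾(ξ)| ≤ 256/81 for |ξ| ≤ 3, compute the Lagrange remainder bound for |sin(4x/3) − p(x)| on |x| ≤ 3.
32/3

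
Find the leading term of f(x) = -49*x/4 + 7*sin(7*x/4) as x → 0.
-2401*x**3/384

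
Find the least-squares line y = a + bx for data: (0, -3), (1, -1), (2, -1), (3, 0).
a = -13/5, b = 9/10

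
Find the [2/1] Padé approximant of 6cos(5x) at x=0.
6 - 75*x**2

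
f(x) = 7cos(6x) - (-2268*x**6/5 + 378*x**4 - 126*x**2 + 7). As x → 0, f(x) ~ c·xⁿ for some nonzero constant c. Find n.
8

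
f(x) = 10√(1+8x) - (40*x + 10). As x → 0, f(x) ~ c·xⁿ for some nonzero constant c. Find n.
2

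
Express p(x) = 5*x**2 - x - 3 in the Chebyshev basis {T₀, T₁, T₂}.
(-1/2)T₀ - T₁ + (5/2)T₂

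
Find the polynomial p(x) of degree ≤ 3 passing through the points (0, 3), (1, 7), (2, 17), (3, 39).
x**3 + 3*x + 3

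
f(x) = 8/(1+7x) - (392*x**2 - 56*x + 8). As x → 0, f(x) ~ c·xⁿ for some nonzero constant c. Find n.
3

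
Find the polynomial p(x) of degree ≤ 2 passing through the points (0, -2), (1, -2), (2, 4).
3*x**2 - 3*x - 2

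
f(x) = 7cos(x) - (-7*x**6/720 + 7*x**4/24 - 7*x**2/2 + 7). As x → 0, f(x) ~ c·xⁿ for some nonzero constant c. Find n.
8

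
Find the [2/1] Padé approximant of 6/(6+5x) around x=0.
1/(5*x/6 + 1)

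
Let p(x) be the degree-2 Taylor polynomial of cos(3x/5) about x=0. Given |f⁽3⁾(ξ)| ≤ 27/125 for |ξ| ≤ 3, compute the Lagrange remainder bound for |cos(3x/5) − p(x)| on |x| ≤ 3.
243/250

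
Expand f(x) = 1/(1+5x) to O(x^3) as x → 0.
1 - 5*x + 25*x**2 + O(x**3)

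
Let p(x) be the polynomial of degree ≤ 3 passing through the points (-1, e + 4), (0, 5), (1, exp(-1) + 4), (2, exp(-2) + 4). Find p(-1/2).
(-5*e + 1 + (5*e + 79)*exp(2))*exp(-2)/16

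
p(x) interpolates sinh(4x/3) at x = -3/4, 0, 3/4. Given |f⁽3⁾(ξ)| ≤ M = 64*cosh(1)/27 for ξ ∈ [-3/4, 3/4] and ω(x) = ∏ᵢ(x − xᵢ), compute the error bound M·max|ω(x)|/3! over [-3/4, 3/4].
sqrt(3)*cosh(1)/27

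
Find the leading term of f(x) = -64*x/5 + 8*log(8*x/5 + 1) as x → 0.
-256*x**2/25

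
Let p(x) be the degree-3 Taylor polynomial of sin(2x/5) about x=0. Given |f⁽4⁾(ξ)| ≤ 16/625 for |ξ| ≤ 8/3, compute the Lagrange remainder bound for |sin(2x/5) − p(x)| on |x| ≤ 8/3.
8192/151875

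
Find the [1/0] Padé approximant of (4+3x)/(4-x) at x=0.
x + 1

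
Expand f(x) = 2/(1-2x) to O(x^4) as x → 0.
2 + 4*x + 8*x**2 + 16*x**3 + O(x**4)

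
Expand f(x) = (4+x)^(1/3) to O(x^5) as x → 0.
2**(2/3) + 2**(2/3)*x/12 - 2**(2/3)*x**2/144 + 5*2**(2/3)*x**3/5184 - 5*2**(2/3)*x**4/31104 + O(x**5)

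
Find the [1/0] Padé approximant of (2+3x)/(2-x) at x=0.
2*x + 1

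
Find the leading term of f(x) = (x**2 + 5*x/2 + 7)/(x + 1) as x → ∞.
x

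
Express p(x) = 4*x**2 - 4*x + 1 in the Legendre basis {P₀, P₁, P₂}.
(7/3)P₀ + (-4)P₁ + (8/3)P₂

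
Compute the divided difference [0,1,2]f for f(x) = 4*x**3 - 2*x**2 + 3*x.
10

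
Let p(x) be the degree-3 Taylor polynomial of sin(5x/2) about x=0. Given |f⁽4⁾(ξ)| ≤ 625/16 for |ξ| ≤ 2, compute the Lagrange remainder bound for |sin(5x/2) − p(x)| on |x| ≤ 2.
625/24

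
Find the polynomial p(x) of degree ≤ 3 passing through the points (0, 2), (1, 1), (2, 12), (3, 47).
2*x**3 - 3*x + 2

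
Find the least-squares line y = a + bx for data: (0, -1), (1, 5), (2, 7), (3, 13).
a = -3/5, b = 22/5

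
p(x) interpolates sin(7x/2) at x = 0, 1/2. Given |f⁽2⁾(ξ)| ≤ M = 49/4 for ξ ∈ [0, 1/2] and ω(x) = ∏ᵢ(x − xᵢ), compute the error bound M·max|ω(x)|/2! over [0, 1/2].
49/128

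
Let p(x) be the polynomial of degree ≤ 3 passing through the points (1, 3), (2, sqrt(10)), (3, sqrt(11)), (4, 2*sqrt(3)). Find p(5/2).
-sqrt(3)/8 - 3/16 + 9*sqrt(10)/16 + 9*sqrt(11)/16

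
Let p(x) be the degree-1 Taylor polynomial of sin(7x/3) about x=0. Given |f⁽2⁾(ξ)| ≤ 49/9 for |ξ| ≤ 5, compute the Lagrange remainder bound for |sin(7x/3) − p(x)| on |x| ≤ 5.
1225/18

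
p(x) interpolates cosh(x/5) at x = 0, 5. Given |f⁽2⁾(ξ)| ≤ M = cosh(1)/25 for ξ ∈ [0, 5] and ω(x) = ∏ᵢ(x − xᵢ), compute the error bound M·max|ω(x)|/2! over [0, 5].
cosh(1)/8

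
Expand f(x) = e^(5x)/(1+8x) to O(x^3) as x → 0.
1 - 3*x + 73*x**2/2 + O(x**3)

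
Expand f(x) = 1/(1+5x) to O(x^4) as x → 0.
1 - 5*x + 25*x**2 - 125*x**3 + O(x**4)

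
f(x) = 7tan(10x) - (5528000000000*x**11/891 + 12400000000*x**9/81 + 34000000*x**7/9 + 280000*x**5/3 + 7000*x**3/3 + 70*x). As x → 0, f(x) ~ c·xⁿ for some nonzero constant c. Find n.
13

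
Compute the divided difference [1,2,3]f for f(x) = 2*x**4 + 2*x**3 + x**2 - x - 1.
63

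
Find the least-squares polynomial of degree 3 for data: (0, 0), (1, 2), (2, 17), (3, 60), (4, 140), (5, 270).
1/9 + (-347/189)x + (85/63)x² + (53/27)x³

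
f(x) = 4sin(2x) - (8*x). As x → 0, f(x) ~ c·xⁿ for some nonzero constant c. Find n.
3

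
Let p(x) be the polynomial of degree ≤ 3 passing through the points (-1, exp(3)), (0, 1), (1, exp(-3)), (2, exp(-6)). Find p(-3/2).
(-5 + 21*exp(3) - 35*(1 - exp(3))*exp(6))*exp(-6)/16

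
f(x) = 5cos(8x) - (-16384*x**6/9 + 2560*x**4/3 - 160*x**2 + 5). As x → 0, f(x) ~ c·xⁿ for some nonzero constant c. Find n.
8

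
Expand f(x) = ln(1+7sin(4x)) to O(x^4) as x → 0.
28*x - 392*x**2 + 21728*x**3/3 + O(x**4)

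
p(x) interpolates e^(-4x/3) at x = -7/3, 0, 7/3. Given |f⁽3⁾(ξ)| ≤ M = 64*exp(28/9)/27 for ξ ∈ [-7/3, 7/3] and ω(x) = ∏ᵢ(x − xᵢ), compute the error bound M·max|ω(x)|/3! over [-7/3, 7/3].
21952*sqrt(3)*exp(28/9)/19683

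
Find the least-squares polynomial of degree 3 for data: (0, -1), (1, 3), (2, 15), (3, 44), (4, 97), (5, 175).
-46/63 + (-11/54)x + (137/63)x² + (53/54)x³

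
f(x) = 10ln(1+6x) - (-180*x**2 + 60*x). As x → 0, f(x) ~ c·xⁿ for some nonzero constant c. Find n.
3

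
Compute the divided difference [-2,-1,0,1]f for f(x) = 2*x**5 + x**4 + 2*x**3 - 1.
10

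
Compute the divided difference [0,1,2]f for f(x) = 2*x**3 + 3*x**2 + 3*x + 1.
9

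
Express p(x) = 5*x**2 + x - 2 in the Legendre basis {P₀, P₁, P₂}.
(-1/3)P₀ + P₁ + (10/3)P₂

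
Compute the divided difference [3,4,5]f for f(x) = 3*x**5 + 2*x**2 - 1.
1982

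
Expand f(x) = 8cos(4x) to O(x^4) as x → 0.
8 - 64*x**2 + O(x**4)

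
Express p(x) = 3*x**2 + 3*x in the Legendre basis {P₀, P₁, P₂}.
P₀ + (3)P₁ + (2)P₂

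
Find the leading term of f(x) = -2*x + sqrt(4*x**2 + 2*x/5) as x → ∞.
1/10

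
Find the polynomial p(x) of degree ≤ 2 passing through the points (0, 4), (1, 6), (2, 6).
-x**2 + 3*x + 4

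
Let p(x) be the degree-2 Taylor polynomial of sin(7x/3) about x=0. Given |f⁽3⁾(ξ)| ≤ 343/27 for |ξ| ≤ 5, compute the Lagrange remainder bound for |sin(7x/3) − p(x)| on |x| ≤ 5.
42875/162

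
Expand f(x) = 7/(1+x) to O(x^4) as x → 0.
7 - 7*x + 7*x**2 - 7*x**3 + O(x**4)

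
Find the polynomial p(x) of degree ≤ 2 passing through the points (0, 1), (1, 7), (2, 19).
3*x**2 + 3*x + 1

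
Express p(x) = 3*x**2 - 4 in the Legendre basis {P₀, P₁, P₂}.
(-3)P₀ + (2)P₂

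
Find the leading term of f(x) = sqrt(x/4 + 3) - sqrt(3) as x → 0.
sqrt(3)*x/24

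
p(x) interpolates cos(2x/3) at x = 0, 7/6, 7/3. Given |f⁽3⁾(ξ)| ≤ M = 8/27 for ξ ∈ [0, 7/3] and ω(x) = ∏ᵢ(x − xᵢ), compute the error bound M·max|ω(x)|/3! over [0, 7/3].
343*sqrt(3)/19683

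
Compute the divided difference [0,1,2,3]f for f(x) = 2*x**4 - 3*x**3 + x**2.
9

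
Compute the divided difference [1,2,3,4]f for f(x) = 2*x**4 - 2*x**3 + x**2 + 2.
18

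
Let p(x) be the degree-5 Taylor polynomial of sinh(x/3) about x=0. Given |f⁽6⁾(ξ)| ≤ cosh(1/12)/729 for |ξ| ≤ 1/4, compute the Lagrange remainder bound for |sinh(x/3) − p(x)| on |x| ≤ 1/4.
cosh(1/12)/2149908480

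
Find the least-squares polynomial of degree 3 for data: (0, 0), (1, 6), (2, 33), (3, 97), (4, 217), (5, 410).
-1/18 + (1513/756)x + (167/126)x² + (317/108)x³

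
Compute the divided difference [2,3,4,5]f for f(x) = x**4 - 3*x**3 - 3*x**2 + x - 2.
11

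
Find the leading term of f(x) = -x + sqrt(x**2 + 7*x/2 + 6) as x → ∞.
7/4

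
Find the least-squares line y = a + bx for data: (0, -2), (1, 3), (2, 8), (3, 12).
a = -9/5, b = 47/10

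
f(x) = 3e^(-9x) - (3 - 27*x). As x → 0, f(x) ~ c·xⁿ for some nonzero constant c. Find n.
2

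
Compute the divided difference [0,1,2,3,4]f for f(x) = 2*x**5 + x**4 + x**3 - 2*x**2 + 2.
21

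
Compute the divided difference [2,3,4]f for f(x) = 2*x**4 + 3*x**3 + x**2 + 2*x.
138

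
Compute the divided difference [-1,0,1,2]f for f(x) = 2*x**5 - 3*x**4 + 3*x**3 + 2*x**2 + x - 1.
7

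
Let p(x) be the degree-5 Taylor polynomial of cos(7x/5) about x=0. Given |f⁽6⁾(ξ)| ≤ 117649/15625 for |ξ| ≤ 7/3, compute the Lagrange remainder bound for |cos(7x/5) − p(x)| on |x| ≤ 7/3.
13841287201/8201250000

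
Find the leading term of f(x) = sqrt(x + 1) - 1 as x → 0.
x/2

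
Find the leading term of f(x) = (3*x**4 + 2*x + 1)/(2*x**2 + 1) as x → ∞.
3*x**2/2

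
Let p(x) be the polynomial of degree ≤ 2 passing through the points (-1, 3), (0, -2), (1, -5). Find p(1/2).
-15/4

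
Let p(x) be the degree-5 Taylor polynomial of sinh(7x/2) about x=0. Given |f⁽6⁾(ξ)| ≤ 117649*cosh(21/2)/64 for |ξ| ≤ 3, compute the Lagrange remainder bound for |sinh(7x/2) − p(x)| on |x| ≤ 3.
9529569*cosh(21/2)/5120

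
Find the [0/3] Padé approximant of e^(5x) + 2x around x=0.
1/(-1133*x**3/6 + 73*x**2/2 - 7*x + 1)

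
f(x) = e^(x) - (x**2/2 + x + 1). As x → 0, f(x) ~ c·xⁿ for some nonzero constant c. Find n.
3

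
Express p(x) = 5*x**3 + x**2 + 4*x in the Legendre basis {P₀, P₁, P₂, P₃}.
(1/3)P₀ + (7)P₁ + (2/3)P₂ + (2)P₃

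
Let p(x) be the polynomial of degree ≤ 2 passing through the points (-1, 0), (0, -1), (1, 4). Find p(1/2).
3/4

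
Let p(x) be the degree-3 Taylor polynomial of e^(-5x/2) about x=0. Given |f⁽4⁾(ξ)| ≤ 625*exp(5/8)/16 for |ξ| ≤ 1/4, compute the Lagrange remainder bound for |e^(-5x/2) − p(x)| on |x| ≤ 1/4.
625*exp(5/8)/98304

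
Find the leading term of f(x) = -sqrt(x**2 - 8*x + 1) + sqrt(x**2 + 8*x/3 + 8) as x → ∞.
16/3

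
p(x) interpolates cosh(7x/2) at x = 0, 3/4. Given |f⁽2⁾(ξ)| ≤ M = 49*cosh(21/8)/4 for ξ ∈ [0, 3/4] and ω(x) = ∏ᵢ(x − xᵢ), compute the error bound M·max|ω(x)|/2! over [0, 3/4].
441*cosh(21/8)/512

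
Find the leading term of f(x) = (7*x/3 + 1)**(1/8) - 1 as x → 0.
7*x/24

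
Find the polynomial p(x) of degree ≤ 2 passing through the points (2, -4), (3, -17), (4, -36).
-3*x**2 + 2*x + 4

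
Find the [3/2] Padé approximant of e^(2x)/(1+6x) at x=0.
(2644*x**3/7545 + 2553*x**2/2515 + 3792*x/2515 + 1)/(-7429*x**2/2515 + 13852*x/2515 + 1)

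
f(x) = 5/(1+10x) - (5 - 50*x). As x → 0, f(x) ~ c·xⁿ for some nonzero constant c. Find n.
2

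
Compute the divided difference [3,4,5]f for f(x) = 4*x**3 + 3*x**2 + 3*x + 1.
51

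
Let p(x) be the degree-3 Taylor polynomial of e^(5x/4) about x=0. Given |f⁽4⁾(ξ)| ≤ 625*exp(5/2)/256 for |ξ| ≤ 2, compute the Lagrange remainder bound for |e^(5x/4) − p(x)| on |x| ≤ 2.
625*exp(5/2)/384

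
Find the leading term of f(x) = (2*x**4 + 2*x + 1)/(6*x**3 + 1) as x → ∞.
x/3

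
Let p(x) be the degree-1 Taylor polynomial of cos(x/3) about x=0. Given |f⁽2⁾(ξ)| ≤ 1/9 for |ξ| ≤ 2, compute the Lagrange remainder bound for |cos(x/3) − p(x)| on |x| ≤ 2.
2/9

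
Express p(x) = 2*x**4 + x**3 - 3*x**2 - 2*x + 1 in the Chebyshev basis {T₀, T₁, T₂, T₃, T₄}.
(1/4)T₀ + (-5/4)T₁ + (-1/2)T₂ + (1/4)T₃ + (1/4)T₄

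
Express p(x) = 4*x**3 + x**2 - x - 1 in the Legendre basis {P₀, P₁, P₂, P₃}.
(-2/3)P₀ + (7/5)P₁ + (2/3)P₂ + (8/5)P₃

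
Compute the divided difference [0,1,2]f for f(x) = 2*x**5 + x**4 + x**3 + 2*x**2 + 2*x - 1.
42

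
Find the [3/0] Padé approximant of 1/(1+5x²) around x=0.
1 - 5*x**2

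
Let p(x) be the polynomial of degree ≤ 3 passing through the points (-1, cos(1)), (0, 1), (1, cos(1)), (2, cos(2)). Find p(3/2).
-5/16 + 5*cos(2)/16 + cos(1)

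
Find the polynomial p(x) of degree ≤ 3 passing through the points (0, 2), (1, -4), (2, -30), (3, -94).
-3*x**3 - x**2 - 2*x + 2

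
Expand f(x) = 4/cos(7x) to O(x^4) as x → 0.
4 + 98*x**2 + O(x**4)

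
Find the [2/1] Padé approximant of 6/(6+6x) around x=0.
1/(x + 1)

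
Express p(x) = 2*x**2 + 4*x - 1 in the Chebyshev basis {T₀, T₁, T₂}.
(4)T₁ + T₂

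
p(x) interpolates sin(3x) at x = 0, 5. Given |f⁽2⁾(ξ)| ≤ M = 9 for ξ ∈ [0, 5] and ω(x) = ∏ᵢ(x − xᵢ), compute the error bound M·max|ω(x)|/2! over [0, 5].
225/8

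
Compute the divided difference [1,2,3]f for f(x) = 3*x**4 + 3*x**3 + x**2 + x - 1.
94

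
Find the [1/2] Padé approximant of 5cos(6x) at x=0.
5/(18*x**2 + 1)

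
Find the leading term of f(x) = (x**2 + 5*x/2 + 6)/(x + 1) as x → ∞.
x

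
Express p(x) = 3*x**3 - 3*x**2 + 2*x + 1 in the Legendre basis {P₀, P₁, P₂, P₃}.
(19/5)P₁ + (-2)P₂ + (6/5)P₃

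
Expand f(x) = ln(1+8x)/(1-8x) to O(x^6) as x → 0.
8*x + 32*x**2 + 1280*x**3/3 + 7168*x**4/3 + 385024*x**5/15 + O(x**6)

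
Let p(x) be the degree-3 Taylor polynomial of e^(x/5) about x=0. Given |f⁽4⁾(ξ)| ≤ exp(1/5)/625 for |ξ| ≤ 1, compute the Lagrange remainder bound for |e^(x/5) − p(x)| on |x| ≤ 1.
exp(1/5)/15000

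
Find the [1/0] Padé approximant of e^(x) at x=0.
x + 1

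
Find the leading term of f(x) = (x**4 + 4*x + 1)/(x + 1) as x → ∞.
x**3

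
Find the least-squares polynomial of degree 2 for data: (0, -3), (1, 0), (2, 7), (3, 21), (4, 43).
-18/7 + (-109/70)x + (45/14)x²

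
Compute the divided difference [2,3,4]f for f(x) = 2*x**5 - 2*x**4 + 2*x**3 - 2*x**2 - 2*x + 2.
476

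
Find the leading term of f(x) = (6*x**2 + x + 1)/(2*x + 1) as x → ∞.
3*x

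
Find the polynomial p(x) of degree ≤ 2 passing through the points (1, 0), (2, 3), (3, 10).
2*x**2 - 3*x + 1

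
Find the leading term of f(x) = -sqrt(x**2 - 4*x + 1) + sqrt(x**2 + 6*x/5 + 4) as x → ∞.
13/5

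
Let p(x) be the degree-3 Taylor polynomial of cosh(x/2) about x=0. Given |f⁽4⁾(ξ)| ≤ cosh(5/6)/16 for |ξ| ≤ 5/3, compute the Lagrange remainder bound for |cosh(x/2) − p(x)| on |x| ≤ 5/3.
625*cosh(5/6)/31104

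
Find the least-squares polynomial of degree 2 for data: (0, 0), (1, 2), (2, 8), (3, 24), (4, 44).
6/35 + (-15/7)x + (23/7)x²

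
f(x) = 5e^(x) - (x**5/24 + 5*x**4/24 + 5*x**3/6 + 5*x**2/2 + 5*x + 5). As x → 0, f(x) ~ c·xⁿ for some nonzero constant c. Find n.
6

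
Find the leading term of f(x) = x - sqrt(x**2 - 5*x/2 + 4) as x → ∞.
5/4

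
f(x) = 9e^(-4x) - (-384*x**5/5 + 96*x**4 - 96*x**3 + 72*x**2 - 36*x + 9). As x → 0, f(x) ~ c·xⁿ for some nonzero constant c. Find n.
6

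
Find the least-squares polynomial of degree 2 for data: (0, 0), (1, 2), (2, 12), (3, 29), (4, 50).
-13/35 + (-11/70)x + (45/14)x²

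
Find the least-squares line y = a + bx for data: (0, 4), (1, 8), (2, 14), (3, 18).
a = 19/5, b = 24/5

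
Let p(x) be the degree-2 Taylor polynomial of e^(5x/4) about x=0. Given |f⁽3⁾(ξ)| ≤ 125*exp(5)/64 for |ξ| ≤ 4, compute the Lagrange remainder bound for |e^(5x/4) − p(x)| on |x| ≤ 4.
125*exp(5)/6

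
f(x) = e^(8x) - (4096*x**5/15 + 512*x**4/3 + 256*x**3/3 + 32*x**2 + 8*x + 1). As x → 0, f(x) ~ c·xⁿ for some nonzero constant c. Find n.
6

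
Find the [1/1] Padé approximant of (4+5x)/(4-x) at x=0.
(5*x/4 + 1)/(1 - x/4)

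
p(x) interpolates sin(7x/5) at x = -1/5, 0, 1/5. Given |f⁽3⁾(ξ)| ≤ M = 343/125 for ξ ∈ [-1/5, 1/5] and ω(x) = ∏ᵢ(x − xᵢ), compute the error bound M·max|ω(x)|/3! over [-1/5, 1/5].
343*sqrt(3)/421875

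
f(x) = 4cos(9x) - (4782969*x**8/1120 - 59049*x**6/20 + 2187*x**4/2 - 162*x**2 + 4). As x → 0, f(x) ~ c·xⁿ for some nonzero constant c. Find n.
10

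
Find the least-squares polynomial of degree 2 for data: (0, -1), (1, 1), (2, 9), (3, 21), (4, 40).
-34/35 + (-23/35)x + (19/7)x²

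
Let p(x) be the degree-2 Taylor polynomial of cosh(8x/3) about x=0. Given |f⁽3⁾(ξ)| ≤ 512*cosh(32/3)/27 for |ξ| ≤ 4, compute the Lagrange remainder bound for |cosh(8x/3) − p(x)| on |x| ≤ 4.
16384*cosh(32/3)/81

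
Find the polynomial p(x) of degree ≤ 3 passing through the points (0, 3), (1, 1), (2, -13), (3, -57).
-3*x**3 + 3*x**2 - 2*x + 3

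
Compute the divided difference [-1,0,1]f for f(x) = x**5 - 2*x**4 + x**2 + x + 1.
-1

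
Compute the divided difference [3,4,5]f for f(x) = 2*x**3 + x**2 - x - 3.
25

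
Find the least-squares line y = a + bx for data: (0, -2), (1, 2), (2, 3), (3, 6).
a = -3/2, b = 5/2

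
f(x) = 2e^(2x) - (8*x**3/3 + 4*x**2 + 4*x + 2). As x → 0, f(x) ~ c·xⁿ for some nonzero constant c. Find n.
4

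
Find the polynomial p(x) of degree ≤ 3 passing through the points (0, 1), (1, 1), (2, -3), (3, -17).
-x**3 + x**2 + 1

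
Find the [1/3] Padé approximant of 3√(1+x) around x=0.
(21*x/8 + 3)/(x**3/64 - x**2/16 + 3*x/8 + 1)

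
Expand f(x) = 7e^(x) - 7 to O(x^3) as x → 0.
7*x + 7*x**2/2 + O(x**3)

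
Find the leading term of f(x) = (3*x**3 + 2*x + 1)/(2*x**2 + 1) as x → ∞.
3*x/2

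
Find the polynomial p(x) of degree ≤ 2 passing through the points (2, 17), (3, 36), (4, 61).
3*x**2 + 4*x - 3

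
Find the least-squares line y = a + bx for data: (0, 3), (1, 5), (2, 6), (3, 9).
a = 29/10, b = 19/10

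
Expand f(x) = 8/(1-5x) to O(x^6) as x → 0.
8 + 40*x + 200*x**2 + 1000*x**3 + 5000*x**4 + 25000*x**5 + O(x**6)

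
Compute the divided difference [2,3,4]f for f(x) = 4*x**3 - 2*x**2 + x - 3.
34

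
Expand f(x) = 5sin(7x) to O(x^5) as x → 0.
35*x - 1715*x**3/6 + O(x**5)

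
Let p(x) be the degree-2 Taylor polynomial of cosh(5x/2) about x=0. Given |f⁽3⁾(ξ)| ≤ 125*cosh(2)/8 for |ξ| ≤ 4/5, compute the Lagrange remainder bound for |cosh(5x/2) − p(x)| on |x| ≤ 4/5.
4*cosh(2)/3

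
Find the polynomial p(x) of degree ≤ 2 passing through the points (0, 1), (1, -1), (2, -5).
-x**2 - x + 1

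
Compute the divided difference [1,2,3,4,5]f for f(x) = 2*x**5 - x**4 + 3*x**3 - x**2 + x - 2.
29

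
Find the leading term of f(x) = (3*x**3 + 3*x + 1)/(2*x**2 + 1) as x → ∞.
3*x/2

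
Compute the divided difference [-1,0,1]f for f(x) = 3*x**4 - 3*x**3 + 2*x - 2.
3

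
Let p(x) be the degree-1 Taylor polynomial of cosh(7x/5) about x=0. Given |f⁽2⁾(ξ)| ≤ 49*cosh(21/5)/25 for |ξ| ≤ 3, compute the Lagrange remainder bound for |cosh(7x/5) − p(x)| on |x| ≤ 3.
441*cosh(21/5)/50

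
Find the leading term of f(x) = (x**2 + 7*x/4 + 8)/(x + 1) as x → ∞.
x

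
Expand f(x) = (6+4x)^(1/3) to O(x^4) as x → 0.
6**(1/3) + 2*6**(1/3)*x/9 - 4*6**(1/3)*x**2/81 + 40*6**(1/3)*x**3/2187 + O(x**4)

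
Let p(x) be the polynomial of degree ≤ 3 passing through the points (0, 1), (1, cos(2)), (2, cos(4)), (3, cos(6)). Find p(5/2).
15*cos(4)/16 + 1/16 - 5*cos(2)/16 + 5*cos(6)/16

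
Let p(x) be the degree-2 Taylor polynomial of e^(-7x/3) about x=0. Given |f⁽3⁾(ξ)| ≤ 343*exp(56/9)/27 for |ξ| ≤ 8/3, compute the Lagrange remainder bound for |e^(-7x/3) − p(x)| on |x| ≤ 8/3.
87808*exp(56/9)/2187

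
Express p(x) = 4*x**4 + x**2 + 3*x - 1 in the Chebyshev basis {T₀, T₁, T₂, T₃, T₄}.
T₀ + (3)T₁ + (5/2)T₂ + (1/2)T₄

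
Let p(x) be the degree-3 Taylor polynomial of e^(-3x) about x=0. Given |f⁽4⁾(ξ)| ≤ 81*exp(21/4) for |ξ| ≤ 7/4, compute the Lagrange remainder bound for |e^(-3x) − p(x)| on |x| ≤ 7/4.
64827*exp(21/4)/2048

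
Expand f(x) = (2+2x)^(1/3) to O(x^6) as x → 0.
2**(1/3) + 2**(1/3)*x/3 - 2**(1/3)*x**2/9 + 5*2**(1/3)*x**3/81 - 10*2**(1/3)*x**4/243 + 22*2**(1/3)*x**5/729 + O(x**6)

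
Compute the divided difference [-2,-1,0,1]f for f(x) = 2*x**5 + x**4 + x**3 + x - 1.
9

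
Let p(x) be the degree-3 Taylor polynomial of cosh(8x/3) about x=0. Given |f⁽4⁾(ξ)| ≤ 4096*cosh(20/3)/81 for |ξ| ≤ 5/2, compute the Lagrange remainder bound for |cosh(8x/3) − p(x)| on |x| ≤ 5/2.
20000*cosh(20/3)/243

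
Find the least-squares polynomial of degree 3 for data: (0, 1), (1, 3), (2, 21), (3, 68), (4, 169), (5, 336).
59/63 + (73/54)x + (-481/252)x² + (325/108)x³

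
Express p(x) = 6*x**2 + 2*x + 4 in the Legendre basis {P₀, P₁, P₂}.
(6)P₀ + (2)P₁ + (4)P₂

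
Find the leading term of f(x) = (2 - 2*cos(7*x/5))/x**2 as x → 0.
49/25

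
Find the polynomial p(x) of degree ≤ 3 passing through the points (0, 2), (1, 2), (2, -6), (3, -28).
-x**3 - x**2 + 2*x + 2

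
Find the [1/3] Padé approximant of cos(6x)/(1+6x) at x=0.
(1 - 5*x/2)/(63*x**3 + 3*x**2 + 7*x/2 + 1)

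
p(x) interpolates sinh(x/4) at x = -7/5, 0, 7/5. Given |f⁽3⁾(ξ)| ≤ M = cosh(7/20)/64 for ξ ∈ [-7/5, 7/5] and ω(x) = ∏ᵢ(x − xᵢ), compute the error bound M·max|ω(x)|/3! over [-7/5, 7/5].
343*sqrt(3)*cosh(7/20)/216000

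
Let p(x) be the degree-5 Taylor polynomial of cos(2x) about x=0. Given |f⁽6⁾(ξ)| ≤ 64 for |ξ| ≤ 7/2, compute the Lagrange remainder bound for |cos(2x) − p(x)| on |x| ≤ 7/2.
117649/720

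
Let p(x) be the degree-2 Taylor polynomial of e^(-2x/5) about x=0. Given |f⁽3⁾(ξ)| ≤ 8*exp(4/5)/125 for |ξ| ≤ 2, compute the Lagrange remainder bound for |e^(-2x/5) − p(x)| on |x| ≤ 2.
32*exp(4/5)/375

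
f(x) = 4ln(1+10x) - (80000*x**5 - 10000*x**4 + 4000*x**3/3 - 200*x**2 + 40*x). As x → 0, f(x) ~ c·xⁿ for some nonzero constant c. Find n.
6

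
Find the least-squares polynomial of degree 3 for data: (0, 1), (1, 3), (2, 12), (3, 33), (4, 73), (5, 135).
22/21 + (4/63)x + (19/21)x² + (8/9)x³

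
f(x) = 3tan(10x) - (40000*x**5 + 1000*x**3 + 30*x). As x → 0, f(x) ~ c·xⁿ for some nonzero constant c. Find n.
7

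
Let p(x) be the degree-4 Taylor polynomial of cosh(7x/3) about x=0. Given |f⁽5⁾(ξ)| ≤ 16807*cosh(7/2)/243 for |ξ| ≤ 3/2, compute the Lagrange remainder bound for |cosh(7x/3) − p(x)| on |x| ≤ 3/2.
16807*cosh(7/2)/3840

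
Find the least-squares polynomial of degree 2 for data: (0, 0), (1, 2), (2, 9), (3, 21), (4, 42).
12/35 + (-139/70)x + (43/14)x²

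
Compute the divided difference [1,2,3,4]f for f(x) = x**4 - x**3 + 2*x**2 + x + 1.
9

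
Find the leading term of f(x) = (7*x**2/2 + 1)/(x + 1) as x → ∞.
7*x/2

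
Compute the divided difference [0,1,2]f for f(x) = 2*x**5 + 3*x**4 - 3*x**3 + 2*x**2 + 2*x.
44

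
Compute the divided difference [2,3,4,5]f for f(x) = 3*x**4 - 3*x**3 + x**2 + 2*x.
39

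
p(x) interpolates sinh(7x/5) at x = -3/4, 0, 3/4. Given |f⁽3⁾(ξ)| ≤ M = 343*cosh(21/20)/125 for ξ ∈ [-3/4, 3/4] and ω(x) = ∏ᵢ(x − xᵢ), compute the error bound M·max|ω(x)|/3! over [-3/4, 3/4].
343*sqrt(3)*cosh(21/20)/8000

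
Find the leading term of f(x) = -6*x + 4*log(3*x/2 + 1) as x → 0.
-9*x**2/2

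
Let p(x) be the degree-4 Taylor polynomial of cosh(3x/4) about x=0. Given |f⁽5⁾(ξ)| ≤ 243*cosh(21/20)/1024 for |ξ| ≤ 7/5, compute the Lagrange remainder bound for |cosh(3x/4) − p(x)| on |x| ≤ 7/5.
1361367*cosh(21/20)/128000000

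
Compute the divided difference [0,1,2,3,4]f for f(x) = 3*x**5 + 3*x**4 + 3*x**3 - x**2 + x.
33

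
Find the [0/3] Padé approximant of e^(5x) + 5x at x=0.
1/(-4625*x**3/6 + 175*x**2/2 - 10*x + 1)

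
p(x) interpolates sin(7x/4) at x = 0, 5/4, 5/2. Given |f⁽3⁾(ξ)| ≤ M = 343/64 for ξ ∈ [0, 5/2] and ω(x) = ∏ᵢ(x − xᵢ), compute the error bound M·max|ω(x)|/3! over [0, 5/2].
42875*sqrt(3)/110592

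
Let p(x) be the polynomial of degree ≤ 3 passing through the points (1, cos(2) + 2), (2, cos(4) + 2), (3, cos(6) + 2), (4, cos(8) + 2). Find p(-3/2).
231*cos(2)/16 - 105*cos(8)/16 + 2 - 495*cos(4)/16 + 385*cos(6)/16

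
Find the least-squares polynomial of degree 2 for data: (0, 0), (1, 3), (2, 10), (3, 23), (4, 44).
2/5 + (-6/5)x + (3)x²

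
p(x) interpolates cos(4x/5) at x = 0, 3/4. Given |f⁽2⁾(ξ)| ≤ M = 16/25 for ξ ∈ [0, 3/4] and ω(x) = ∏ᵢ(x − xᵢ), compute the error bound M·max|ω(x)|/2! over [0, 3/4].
9/200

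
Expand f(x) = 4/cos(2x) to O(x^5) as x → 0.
4 + 8*x**2 + 40*x**4/3 + O(x**5)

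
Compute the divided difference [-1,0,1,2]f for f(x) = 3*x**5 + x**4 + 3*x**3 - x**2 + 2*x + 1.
20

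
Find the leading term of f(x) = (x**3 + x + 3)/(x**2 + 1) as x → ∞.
x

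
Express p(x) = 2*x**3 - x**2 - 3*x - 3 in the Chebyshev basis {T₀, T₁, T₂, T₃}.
(-7/2)T₀ + (-3/2)T₁ + (-1/2)T₂ + (1/2)T₃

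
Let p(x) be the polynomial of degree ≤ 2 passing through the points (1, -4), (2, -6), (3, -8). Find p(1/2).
-3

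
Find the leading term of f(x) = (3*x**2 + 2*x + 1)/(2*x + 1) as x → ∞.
3*x/2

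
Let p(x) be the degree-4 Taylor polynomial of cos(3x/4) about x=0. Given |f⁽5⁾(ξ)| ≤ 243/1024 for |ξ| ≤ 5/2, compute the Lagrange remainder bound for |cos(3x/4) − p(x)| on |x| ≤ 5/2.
50625/262144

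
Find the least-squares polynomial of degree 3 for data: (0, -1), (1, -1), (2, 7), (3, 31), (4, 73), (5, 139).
-8/9 + (-1387/378)x + (148/63)x² + (43/54)x³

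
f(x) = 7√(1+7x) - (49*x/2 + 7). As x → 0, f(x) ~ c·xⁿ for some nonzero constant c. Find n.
2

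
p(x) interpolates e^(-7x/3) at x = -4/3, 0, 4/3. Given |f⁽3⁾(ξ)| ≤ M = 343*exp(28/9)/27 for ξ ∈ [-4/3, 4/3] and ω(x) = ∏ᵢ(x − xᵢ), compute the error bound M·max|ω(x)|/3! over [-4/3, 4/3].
21952*sqrt(3)*exp(28/9)/19683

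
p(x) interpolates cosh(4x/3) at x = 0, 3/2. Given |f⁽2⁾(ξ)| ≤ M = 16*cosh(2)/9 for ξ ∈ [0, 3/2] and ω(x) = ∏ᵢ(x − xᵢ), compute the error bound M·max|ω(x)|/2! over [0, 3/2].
cosh(2)/2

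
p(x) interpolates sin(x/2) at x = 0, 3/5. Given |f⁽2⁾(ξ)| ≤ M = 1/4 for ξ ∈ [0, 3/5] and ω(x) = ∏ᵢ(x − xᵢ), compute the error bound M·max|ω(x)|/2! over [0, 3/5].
9/800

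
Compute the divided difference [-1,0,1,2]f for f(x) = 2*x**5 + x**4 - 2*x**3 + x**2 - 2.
10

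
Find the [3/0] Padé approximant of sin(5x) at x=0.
-125*x**3/6 + 5*x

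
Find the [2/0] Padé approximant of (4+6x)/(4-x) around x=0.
7*x**2/16 + 7*x/4 + 1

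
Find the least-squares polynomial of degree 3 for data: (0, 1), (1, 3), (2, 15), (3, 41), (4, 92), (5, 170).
127/126 + (-283/756)x + (347/252)x² + (59/54)x³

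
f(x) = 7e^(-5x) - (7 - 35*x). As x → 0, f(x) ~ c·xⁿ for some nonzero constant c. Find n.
2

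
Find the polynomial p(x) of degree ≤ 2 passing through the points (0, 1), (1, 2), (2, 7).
2*x**2 - x + 1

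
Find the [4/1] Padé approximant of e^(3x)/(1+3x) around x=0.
(159*x**4/40 + 21*x**3/5 + 9*x**2/2 + 44*x/15 + 1)/(44*x/15 + 1)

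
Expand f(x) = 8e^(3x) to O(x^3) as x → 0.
8 + 24*x + 36*x**2 + O(x**3)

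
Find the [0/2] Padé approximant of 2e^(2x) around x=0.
2/(2*x**2 - 2*x + 1)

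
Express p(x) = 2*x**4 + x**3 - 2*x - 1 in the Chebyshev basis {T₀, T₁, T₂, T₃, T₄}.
(-1/4)T₀ + (-5/4)T₁ + T₂ + (1/4)T₃ + (1/4)T₄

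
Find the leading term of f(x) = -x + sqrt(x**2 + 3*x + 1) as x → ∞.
3/2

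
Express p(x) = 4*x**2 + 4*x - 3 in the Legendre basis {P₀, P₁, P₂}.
(-5/3)P₀ + (4)P₁ + (8/3)P₂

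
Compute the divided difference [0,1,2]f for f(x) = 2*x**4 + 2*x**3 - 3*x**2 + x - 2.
17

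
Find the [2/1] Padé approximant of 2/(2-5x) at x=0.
1/(1 - 5*x/2)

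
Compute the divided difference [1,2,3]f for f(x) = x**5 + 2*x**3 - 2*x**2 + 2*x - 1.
100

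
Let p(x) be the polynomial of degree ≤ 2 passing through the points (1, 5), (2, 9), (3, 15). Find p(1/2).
15/4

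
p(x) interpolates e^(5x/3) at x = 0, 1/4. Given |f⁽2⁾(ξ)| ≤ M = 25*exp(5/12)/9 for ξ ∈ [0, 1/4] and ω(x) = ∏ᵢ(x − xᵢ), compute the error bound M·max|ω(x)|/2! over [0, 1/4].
25*exp(5/12)/1152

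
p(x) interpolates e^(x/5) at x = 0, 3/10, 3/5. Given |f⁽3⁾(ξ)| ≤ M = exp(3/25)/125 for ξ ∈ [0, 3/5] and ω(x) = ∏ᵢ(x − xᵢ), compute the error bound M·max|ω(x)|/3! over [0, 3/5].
sqrt(3)*exp(3/25)/125000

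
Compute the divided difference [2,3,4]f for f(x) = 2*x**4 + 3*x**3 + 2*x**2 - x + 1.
139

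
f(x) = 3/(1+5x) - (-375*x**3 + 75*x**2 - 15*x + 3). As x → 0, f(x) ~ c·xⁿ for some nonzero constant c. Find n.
4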